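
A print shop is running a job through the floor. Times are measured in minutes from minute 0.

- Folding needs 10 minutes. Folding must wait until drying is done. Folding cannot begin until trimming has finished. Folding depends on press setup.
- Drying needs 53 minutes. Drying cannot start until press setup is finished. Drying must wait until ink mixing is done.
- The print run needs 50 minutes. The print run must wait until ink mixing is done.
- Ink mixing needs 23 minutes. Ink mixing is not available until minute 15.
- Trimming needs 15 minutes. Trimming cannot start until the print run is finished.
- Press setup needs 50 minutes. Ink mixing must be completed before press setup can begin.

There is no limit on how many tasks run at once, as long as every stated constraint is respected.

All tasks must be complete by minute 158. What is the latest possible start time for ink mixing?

Folding has no dependents, so it just needs to finish by minute 158. Starting by 158 − 10 = minute 148 achieves that.
Drying has to be done before folding (must start by minute 148). That means finishing by minute 148, i.e. starting by 148 − 53 = minute 95.
Press setup must finish in time for drying (must start by minute 95); folding (must start by minute 148). The tightest is minute 95, so press setup must start by 95 − 50 = minute 45.
Trimming feeds into folding (must start by minute 148); so trimming must finish by minute 148 and therefore start by minute 133.
The print run has to be done before trimming (must start by minute 133). That means finishing by minute 133, i.e. starting by 133 − 50 = minute 83.
Ink mixing has several dependents: press setup (must start by minute 45); the print run (must start by minute 83); drying (must start by minute 95). The earliest of those limits is minute 45, so ink mixing must start by 45 − 23 = minute 22.

22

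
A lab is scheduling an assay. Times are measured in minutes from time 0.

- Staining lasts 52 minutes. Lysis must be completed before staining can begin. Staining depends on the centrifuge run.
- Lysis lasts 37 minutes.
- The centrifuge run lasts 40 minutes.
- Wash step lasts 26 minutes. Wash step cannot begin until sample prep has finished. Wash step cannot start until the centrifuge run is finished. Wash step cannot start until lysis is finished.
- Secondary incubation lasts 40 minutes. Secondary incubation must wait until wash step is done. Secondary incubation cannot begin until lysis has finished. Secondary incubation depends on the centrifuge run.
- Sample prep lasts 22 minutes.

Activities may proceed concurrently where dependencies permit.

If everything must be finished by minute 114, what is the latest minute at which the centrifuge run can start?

8

Nothing follows secondary incubation; the deadline of minute 114 is its only limit. It must start by 114 − 40 = minute 74.
Since secondary incubation (must start by minute 74) depends on it, wash step must finish by minute 74. Backing off its 26-minute duration gives a latest start of minute 48.
Nothing follows staining; the deadline of minute 114 is its only limit. It must start by 114 − 52 = minute 62.
The centrifuge run must finish in time for wash step (must start by minute 48); staining (must start by minute 62); secondary incubation (must start by minute 74). The tightest is minute 48, so the centrifuge run must start by 48 − 40 = minute 8.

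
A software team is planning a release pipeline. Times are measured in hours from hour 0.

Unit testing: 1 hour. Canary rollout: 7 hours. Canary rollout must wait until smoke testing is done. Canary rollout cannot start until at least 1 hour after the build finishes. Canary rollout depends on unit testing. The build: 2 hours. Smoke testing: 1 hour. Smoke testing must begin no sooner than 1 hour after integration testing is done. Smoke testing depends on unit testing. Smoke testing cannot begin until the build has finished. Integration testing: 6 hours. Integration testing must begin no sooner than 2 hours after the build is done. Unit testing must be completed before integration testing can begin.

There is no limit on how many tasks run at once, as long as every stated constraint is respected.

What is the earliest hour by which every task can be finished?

Nothing blocks unit testing, so it runs from hour 0 to hour 1.
Nothing blocks the build, so it runs from hour 0 to hour 2.
Integration testing needs all of the build (finishes hour 2, plus 2-hour gap → hour 4); unit testing (finishes hour 1). That puts its earliest start at hour 4; it finishes at 4 + 6 = hour 10.
Smoke testing needs all of integration testing (finishes hour 10, plus 1-hour gap → hour 11); unit testing (finishes hour 1); the build (finishes hour 2). That puts its earliest start at hour 11; it finishes at 11 + 1 = hour 12.
Canary rollout needs all of smoke testing (finishes hour 12); the build (finishes hour 2, plus 1-hour gap → hour 3); unit testing (finishes hour 1). That puts its earliest start at hour 12; it finishes at 12 + 7 = hour 19.
All tasks are finished once the last one completes. Finish times: The build at 2, Unit testing at 1, Integration testing at 10, Smoke testing at 12, Canary rollout at 19. The latest is hour 19.

19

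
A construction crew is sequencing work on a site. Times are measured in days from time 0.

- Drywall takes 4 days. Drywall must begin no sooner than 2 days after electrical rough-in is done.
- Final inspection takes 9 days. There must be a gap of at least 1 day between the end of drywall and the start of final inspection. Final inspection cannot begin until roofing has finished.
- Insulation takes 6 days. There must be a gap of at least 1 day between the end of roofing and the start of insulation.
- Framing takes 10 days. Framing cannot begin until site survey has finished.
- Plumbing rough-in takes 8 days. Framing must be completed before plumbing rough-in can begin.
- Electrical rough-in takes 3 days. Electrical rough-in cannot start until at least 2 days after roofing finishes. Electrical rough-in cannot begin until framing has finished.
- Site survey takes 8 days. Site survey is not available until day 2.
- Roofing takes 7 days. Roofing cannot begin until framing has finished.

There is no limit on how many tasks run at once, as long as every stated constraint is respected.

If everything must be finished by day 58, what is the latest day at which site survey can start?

12

To finish by day 58, final inspection (duration 9) must start no later than day 49.
Drywall feeds into final inspection (must start by day 49, minus 1-day gap → day 48); so drywall must finish by day 48 and therefore start by day 44.
Electrical rough-in has to be done before drywall (must start by day 44, minus 2-day gap → day 42). That means finishing by day 42, i.e. starting by 42 − 3 = day 39.
Nothing follows insulation; the deadline of day 58 is its only limit. It must start by 58 − 6 = day 52.
Roofing must finish in time for electrical rough-in (must start by day 39, minus 2-day gap → day 37); insulation (must start by day 52, minus 1-day gap → day 51); final inspection (must start by day 49). The tightest is day 37, so roofing must start by 37 − 7 = day 30.
To finish by day 58, plumbing rough-in (duration 8) must start no later than day 50.
Framing must finish in time for roofing (must start by day 30); plumbing rough-in (must start by day 50); electrical rough-in (must start by day 39). The tightest is day 30, so framing must start by 30 − 10 = day 20.
Site survey feeds into framing (must start by day 20); so site survey must finish by day 20 and therefore start by day 12.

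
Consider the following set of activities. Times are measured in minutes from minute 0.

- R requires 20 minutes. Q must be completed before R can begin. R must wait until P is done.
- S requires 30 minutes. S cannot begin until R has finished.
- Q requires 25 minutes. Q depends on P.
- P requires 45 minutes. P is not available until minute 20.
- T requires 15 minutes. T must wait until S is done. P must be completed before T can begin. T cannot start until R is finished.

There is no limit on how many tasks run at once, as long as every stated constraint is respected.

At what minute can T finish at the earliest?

155

P waits on its own release at minute 20, so it starts at minute 20 and finishes at 20 + 45 = minute 65.
After P (finishes minute 65), Q can start at minute 65 and finishes at minute 90.
R cannot start until Q (finishes minute 90); P (finishes minute 65). The controlling bound is minute 90, so R finishes at 90 + 20 = minute 110.
S waits on R (finishes minute 110), so it starts at minute 110 and finishes at 110 + 30 = minute 140.
T has to wait for S (finishes minute 140); P (finishes minute 65); R (finishes minute 110). The latest of these is minute 140, so T runs minute 140 to 140 + 15 = minute 155.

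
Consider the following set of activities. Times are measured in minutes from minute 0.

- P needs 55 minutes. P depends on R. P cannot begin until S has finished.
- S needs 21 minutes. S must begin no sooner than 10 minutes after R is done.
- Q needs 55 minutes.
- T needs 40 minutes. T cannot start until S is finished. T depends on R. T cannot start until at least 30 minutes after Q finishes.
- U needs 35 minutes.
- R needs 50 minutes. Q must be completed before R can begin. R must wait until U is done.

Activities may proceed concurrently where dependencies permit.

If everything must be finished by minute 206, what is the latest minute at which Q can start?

15

P must finish by minute 206; it takes 55 minutes, so it must start by 206 − 55 = minute 151.
Nothing follows T; the deadline of minute 206 is its only limit. It must start by 206 − 40 = minute 166.
S has several dependents: P (must start by minute 151); T (must start by minute 166). The earliest of those limits is minute 151, so S must start by 151 − 21 = minute 130.
R has several dependents: P (must start by minute 151); S (must start by minute 130, minus 10-minute gap → minute 120); T (must start by minute 166). The earliest of those limits is minute 120, so R must start by 120 − 50 = minute 70.
Q has several dependents: R (must start by minute 70); T (must start by minute 166, minus 30-minute gap → minute 136). The earliest of those limits is minute 70, so Q must start by 70 − 55 = minute 15.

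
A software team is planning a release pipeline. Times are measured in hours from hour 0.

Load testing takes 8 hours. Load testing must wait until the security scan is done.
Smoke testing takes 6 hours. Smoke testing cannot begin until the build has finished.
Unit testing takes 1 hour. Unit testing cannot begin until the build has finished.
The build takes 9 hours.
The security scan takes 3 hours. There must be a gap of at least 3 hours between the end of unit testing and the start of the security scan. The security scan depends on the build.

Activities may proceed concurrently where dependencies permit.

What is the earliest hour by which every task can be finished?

The build has no prerequisites, so it starts at hour 0 and finishes at hour 9.
After the build (finishes hour 9), smoke testing can start at hour 9 and finishes at hour 15.
Unit testing waits on the build (finishes hour 9), so it starts at hour 9 and finishes at 9 + 1 = hour 10.
For the security scan: unit testing (finishes hour 10, plus 3-hour gap → hour 13); the build (finishes hour 9). Taking the maximum gives a start of hour 13, and it finishes at 13 + 3 = hour 16.
After the security scan (finishes hour 16), load testing can start at hour 16 and finishes at hour 24.
All tasks are finished once the last one completes. Finish times: The build at 9, Unit testing at 10, The security scan at 16, Smoke testing at 15, Load testing at 24. The latest is hour 24.

24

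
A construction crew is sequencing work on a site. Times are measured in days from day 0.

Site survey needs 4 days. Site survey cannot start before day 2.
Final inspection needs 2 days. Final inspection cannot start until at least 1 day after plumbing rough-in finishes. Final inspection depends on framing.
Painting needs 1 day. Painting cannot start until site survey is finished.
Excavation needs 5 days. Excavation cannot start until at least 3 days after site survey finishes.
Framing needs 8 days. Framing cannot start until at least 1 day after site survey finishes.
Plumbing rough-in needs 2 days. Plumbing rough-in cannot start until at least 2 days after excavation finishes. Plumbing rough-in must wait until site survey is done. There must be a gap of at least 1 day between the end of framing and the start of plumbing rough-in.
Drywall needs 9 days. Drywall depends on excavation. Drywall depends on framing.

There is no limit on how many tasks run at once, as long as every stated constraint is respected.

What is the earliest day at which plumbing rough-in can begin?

16

Site survey cannot begin until its own release at day 2. It runs from day 2 to 2 + 4 = day 6.
Framing cannot begin until site survey (finishes day 6, plus 1-day gap → day 7). It runs from day 7 to 7 + 8 = day 15.
Excavation cannot begin until site survey (finishes day 6, plus 3-day gap → day 9). It runs from day 9 to 9 + 5 = day 14.
Plumbing rough-in waits on excavation (finishes day 14, plus 2-day gap → day 16); site survey (finishes day 6); framing (finishes day 15, plus 1-day gap → day 16). The latest of these is day 16, which is the earliest plumbing rough-in can start.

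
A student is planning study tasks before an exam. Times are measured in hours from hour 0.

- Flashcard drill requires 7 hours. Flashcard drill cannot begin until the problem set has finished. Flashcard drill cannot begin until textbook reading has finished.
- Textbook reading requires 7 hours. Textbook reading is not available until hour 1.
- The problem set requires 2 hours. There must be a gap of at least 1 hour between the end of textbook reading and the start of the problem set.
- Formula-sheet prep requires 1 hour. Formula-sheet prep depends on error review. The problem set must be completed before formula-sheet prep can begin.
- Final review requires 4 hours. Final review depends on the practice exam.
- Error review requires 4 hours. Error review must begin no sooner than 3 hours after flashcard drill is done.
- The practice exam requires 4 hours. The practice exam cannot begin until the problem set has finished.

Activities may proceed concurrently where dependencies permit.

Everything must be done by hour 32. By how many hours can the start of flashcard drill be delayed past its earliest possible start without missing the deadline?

After its own release at hour 1, textbook reading can start at hour 1 and finishes at hour 8.
The problem set cannot begin until textbook reading (finishes hour 8, plus 1-hour gap → hour 9). It runs from hour 9 to 9 + 2 = hour 11.
Flashcard drill has to wait for the problem set (finishes hour 11); textbook reading (finishes hour 8). The latest of these is hour 11, so flashcard drill runs hour 11 to 11 + 7 = hour 18.

Working backward from the deadline:
Formula-sheet prep has no dependents, so it just needs to finish by hour 32. Starting by 32 − 1 = hour 31 achieves that.
Since formula-sheet prep (must start by hour 31) depends on it, error review must finish by hour 31. Backing off its 4-hour duration gives a latest start of hour 27.
Since error review (must start by hour 27, minus 3-hour gap → hour 24) depends on it, flashcard drill must finish by hour 24. Backing off its 7-hour duration gives a latest start of hour 17.
So flashcard drill can start as early as hour 11 and as late as hour 17, giving 17 − 11 = 6 hours of slack.

6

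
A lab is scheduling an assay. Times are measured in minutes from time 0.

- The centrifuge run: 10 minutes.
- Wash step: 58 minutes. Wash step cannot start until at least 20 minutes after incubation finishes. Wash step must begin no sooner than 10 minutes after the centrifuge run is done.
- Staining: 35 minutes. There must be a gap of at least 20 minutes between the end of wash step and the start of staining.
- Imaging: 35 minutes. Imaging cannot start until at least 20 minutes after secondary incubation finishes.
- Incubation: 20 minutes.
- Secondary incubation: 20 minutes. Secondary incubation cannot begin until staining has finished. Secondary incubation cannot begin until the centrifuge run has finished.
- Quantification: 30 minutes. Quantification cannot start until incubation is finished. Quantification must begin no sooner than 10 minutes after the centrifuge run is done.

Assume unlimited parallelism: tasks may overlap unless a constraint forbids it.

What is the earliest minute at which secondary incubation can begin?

153

Nothing blocks the centrifuge run, so it runs from minute 0 to minute 10.
Incubation has no prerequisites, so it starts at minute 0 and finishes at minute 20.
Wash step needs all of incubation (finishes minute 20, plus 20-minute gap → minute 40); the centrifuge run (finishes minute 10, plus 10-minute gap → minute 20). That puts its earliest start at minute 40; it finishes at 40 + 58 = minute 98.
Staining waits on wash step (finishes minute 98, plus 20-minute gap → minute 118), so it starts at minute 118 and finishes at 118 + 35 = minute 153.
Secondary incubation waits on staining (finishes minute 153); the centrifuge run (finishes minute 10). The latest of these is minute 153, which is the earliest secondary incubation can start.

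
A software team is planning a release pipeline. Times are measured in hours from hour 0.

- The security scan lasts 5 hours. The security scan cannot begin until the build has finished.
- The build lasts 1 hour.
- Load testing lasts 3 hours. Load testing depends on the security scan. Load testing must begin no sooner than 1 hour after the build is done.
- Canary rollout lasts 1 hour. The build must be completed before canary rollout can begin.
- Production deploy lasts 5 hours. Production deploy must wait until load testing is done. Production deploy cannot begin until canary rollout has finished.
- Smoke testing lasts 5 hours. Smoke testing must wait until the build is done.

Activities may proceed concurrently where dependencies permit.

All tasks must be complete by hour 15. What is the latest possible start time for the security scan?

2

Production deploy must finish by hour 15; it takes 5 hours, so it must start by 15 − 5 = hour 10.
Load testing has to be done before production deploy (must start by hour 10). That means finishing by hour 10, i.e. starting by 10 − 3 = hour 7.
Since load testing (must start by hour 7) depends on it, the security scan must finish by hour 7. Backing off its 5-hour duration gives a latest start of hour 2.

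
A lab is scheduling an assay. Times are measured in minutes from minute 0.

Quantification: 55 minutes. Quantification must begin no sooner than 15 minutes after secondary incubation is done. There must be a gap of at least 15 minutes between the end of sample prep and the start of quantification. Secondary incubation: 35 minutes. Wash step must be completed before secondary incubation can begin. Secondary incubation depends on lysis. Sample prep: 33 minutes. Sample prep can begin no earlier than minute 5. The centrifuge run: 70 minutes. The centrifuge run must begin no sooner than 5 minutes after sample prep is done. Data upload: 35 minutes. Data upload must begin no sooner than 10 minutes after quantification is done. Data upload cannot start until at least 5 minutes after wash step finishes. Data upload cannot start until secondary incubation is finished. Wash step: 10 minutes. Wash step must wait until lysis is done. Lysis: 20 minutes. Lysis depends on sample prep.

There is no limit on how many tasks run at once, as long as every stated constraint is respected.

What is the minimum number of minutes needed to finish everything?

218

Sample prep cannot begin until its own release at minute 5. It runs from minute 5 to 5 + 33 = minute 38.
After sample prep (finishes minute 38, plus 5-minute gap → minute 43), the centrifuge run can start at minute 43 and finishes at minute 113.
After sample prep (finishes minute 38), lysis can start at minute 38 and finishes at minute 58.
After lysis (finishes minute 58), wash step can start at minute 58 and finishes at minute 68.
For secondary incubation: wash step (finishes minute 68); lysis (finishes minute 58). Taking the maximum gives a start of minute 68, and it finishes at 68 + 35 = minute 103.
Quantification needs all of secondary incubation (finishes minute 103, plus 15-minute gap → minute 118); sample prep (finishes minute 38, plus 15-minute gap → minute 53). That puts its earliest start at minute 118; it finishes at 118 + 55 = minute 173.
Data upload needs all of quantification (finishes minute 173, plus 10-minute gap → minute 183); wash step (finishes minute 68, plus 5-minute gap → minute 73); secondary incubation (finishes minute 103). That puts its earliest start at minute 183; it finishes at 183 + 35 = minute 218.
All tasks are finished once the last one completes. Finish times: Sample prep at 38, Lysis at 58, The centrifuge run at 113, Wash step at 68, Secondary incubation at 103, Quantification at 173, Data upload at 218. The latest is minute 218.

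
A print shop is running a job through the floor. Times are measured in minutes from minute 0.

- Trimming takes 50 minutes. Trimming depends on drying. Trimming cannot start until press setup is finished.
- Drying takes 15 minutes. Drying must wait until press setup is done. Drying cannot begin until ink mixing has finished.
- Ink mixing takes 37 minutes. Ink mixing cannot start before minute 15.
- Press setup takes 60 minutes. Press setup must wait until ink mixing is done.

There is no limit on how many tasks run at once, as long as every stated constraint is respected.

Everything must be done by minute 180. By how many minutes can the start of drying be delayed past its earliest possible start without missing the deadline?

After its own release at minute 15, ink mixing can start at minute 15 and finishes at minute 52.
Press setup cannot begin until ink mixing (finishes minute 52). It runs from minute 52 to 52 + 60 = minute 112.
For drying: press setup (finishes minute 112); ink mixing (finishes minute 52). Taking the maximum gives a start of minute 112, and it finishes at 112 + 15 = minute 127.

Working backward from the deadline:
Trimming must finish by minute 180; it takes 50 minutes, so it must start by 180 − 50 = minute 130.
Since trimming (must start by minute 130) depends on it, drying must finish by minute 130. Backing off its 15-minute duration gives a latest start of minute 115.
So drying can start as early as minute 112 and as late as minute 115, giving 115 − 112 = 3 minutes of slack.

3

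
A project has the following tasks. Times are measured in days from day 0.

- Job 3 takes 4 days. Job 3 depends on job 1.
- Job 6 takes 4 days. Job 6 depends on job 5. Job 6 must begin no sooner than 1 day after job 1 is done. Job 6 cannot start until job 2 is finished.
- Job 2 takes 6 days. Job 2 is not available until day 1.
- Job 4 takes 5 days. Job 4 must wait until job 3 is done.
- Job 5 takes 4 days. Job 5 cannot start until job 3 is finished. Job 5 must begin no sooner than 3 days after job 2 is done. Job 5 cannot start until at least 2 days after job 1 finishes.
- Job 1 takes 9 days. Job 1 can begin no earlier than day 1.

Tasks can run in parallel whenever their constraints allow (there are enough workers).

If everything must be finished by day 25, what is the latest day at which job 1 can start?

Job 4 must finish by day 25; it takes 5 days, so it must start by 25 − 5 = day 20.
Nothing follows job 6; the deadline of day 25 is its only limit. It must start by 25 − 4 = day 21.
Job 5 must finish before job 6 (must start by day 21). With a 4-day duration, job 5 must start by 21 − 4 = day 17.
Job 3 must finish in time for job 4 (must start by day 20); job 5 (must start by day 17). The tightest is day 17, so job 3 must start by 17 − 4 = day 13.
For job 1: job 3 (must start by day 13); job 5 (must start by day 17, minus 2-day gap → day 15); job 6 (must start by day 21, minus 1-day gap → day 20). The most restrictive is day 13; with a 9-day duration, job 1 must start by day 4.

4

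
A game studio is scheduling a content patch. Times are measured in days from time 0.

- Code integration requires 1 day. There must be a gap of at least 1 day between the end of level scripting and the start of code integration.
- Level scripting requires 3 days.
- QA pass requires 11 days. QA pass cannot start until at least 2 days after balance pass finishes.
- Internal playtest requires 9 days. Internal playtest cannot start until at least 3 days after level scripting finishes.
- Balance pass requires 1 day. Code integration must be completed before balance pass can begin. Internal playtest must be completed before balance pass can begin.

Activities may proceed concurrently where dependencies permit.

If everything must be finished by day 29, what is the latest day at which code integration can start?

To finish by day 29, QA pass (duration 11) must start no later than day 18.
Balance pass feeds into QA pass (must start by day 18, minus 2-day gap → day 16); so balance pass must finish by day 16 and therefore start by day 15.
Code integration feeds into balance pass (must start by day 15); so code integration must finish by day 15 and therefore start by day 14.

14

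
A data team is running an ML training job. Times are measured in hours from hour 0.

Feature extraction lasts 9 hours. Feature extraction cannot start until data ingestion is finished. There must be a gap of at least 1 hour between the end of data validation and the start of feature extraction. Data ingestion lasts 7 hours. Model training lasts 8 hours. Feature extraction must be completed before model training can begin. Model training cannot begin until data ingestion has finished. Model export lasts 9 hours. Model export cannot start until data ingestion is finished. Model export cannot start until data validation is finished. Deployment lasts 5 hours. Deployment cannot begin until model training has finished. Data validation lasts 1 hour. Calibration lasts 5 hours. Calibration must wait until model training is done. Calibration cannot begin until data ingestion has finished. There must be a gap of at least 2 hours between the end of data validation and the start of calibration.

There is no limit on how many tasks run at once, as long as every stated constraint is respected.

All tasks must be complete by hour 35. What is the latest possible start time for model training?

22

Calibration must finish by hour 35; it takes 5 hours, so it must start by 35 − 5 = hour 30.
Nothing follows deployment; the deadline of hour 35 is its only limit. It must start by 35 − 5 = hour 30.
For model training: calibration (must start by hour 30); deployment (must start by hour 30). The most restrictive is hour 30; with an 8-hour duration, model training must start by hour 22.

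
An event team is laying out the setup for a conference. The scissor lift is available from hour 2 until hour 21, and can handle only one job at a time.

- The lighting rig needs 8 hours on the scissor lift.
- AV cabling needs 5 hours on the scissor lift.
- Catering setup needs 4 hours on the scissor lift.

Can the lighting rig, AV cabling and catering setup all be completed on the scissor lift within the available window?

Yes

The scissor lift window is 21 − 2 = 19 hours.
Running back to back, the jobs need 8 + 5 + 4 = 17 hours on the scissor lift.
Since 17 ≤ 19, they fit within the window.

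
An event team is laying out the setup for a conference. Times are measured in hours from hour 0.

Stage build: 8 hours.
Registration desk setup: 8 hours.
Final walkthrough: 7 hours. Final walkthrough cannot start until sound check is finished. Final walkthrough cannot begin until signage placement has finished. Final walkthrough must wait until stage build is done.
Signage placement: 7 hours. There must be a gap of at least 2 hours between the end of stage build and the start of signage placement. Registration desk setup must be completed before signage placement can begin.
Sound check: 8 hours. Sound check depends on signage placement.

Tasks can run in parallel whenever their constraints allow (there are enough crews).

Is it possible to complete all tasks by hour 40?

Registration desk setup can start immediately at hour 0; it finishes at hour 8.
Stage build can start immediately at hour 0; it finishes at hour 8.
Signage placement needs all of stage build (finishes hour 8, plus 2-hour gap → hour 10); registration desk setup (finishes hour 8). That puts its earliest start at hour 10; it finishes at 10 + 7 = hour 17.
Sound check waits on signage placement (finishes hour 17), so it starts at hour 17 and finishes at 17 + 8 = hour 25.
Final walkthrough needs all of sound check (finishes hour 25); signage placement (finishes hour 17); stage build (finishes hour 8). That puts its earliest start at hour 25; it finishes at 25 + 7 = hour 32.
Every task is finished by hour 32, which is no later than the deadline of 40, so the schedule is feasible.

Yes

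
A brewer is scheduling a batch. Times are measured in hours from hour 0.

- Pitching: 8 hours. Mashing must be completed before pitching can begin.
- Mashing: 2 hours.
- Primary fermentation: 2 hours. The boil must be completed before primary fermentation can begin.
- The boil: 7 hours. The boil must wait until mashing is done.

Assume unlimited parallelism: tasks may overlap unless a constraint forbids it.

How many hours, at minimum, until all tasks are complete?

Mashing has no prerequisites, so it starts at hour 0 and finishes at hour 2.
Pitching cannot begin until mashing (finishes hour 2). It runs from hour 2 to 2 + 8 = hour 10.
The boil waits on mashing (finishes hour 2), so it starts at hour 2 and finishes at 2 + 7 = hour 9.
Primary fermentation cannot begin until the boil (finishes hour 9). It runs from hour 9 to 9 + 2 = hour 11.
All tasks are finished once the last one completes. Finish times: Mashing at 2, The boil at 9, Pitching at 10, Primary fermentation at 11. The latest is hour 11.

11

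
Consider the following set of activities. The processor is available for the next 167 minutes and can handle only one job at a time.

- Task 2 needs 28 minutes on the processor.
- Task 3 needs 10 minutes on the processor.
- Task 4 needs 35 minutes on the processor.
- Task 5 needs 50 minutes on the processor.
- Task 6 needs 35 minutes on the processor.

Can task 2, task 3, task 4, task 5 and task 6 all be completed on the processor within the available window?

Yes

Running back to back, the jobs need 28 + 10 + 35 + 50 + 35 = 158 minutes on the processor.
Since 158 ≤ 167, they fit within the window.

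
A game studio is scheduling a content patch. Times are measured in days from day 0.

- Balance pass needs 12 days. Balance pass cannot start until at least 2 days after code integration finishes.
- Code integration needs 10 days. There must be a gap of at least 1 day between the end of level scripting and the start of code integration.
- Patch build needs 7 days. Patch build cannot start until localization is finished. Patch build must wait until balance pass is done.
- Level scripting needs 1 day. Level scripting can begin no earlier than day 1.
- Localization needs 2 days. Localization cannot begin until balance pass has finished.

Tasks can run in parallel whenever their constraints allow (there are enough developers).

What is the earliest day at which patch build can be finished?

After its own release at day 1, level scripting can start at day 1 and finishes at day 2.
Code integration waits on level scripting (finishes day 2, plus 1-day gap → day 3), so it starts at day 3 and finishes at 3 + 10 = day 13.
Balance pass cannot begin until code integration (finishes day 13, plus 2-day gap → day 15). It runs from day 15 to 15 + 12 = day 27.
After balance pass (finishes day 27), localization can start at day 27 and finishes at day 29.
For patch build: localization (finishes day 29); balance pass (finishes day 27). Taking the maximum gives a start of day 29, and it finishes at 29 + 7 = day 36.

36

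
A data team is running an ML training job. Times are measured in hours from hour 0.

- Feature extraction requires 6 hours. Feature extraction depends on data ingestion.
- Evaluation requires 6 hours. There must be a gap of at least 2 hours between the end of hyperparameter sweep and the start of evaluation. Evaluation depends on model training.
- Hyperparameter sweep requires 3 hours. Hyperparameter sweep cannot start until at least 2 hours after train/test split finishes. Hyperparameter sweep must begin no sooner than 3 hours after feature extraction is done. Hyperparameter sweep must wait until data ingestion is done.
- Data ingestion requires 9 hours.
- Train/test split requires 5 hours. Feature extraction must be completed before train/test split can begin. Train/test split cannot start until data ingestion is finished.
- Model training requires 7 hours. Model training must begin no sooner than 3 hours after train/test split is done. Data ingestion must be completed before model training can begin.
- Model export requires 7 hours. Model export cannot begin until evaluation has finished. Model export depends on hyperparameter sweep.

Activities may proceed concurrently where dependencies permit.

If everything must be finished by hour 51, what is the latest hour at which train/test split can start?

To finish by hour 51, model export (duration 7) must start no later than hour 44.
Since model export (must start by hour 44) depends on it, evaluation must finish by hour 44. Backing off its 6-hour duration gives a latest start of hour 38.
Hyperparameter sweep must finish in time for evaluation (must start by hour 38, minus 2-hour gap → hour 36); model export (must start by hour 44). The tightest is hour 36, so hyperparameter sweep must start by 36 − 3 = hour 33.
Since evaluation (must start by hour 38) depends on it, model training must finish by hour 38. Backing off its 7-hour duration gives a latest start of hour 31.
For train/test split: hyperparameter sweep (must start by hour 33, minus 2-hour gap → hour 31); model training (must start by hour 31, minus 3-hour gap → hour 28). The most restrictive is hour 28; with a 5-hour duration, train/test split must start by hour 23.

23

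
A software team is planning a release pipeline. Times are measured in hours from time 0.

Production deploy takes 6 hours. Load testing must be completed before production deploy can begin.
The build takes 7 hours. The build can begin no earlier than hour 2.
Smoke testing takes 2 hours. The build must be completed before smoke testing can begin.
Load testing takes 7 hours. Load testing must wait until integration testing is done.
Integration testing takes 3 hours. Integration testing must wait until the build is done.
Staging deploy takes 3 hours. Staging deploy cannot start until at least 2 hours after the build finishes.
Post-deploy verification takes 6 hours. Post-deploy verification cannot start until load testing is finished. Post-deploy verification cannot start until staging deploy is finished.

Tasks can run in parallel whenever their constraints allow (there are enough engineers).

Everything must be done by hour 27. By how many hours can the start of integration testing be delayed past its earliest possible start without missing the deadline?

2

After its own release at hour 2, the build can start at hour 2 and finishes at hour 9.
Integration testing cannot begin until the build (finishes hour 9). It runs from hour 9 to 9 + 3 = hour 12.

Working backward from the deadline:
To finish by hour 27, production deploy (duration 6) must start no later than hour 21.
Post-deploy verification has no dependents, so it just needs to finish by hour 27. Starting by 27 − 6 = hour 21 achieves that.
Load testing must finish in time for production deploy (must start by hour 21); post-deploy verification (must start by hour 21). The tightest is hour 21, so load testing must start by 21 − 7 = hour 14.
Integration testing must finish before load testing (must start by hour 14). With a 3-hour duration, integration testing must start by 14 − 3 = hour 11.
So integration testing can start as early as hour 9 and as late as hour 11, giving 11 − 9 = 2 hours of slack.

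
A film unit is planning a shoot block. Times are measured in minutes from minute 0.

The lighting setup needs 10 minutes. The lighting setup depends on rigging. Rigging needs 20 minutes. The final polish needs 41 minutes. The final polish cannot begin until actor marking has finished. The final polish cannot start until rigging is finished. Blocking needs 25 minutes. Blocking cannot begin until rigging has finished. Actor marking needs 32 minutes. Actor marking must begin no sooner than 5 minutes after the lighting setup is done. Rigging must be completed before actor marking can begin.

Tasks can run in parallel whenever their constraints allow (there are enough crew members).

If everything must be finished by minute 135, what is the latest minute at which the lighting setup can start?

47

The final polish must finish by minute 135; it takes 41 minutes, so it must start by 135 − 41 = minute 94.
Since the final polish (must start by minute 94) depends on it, actor marking must finish by minute 94. Backing off its 32-minute duration gives a latest start of minute 62.
Since actor marking (must start by minute 62, minus 5-minute gap → minute 57) depends on it, the lighting setup must finish by minute 57. Backing off its 10-minute duration gives a latest start of minute 47.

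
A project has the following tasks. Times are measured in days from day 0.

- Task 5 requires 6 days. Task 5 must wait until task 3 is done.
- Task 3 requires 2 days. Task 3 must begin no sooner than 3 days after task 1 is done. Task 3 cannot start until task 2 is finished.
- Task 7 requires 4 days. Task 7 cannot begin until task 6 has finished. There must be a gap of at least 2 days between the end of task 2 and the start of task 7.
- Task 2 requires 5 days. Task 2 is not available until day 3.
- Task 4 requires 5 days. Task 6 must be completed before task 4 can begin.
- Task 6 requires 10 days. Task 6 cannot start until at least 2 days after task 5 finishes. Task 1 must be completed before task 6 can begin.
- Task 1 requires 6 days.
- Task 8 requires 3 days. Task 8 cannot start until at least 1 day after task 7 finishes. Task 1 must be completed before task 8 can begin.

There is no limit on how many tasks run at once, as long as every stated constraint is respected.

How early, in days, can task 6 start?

Task 2 waits on its own release at day 3, so it starts at day 3 and finishes at 3 + 5 = day 8.
Nothing blocks task 1, so it runs from day 0 to day 6.
Task 3 needs all of task 1 (finishes day 6, plus 3-day gap → day 9); task 2 (finishes day 8). That puts its earliest start at day 9; it finishes at 9 + 2 = day 11.
Task 5 cannot begin until task 3 (finishes day 11). It runs from day 11 to 11 + 6 = day 17.
Task 6 waits on task 5 (finishes day 17, plus 2-day gap → day 19); task 1 (finishes day 6). The latest of these is day 19, which is the earliest task 6 can start.

19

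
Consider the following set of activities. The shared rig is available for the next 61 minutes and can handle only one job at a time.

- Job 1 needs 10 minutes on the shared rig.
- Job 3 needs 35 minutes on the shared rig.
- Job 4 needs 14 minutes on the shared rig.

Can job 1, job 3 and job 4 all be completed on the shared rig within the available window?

Yes

Running back to back, the jobs need 10 + 35 + 14 = 59 minutes on the shared rig.
Since 59 ≤ 61, they fit within the window.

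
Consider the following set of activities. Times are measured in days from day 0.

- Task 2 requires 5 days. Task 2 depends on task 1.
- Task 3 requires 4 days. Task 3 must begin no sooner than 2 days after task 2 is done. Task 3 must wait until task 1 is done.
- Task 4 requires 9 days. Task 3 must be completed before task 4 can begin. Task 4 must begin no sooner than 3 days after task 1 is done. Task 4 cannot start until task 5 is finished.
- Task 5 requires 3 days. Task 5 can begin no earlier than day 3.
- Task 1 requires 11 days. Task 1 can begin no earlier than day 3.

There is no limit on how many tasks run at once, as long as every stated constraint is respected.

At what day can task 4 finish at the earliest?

Task 5 waits on its own release at day 3, so it starts at day 3 and finishes at 3 + 3 = day 6.
Task 1 cannot begin until its own release at day 3. It runs from day 3 to 3 + 11 = day 14.
Task 2 waits on task 1 (finishes day 14), so it starts at day 14 and finishes at 14 + 5 = day 19.
Task 3 cannot start until task 2 (finishes day 19, plus 2-day gap → day 21); task 1 (finishes day 14). The controlling bound is day 21, so task 3 finishes at 21 + 4 = day 25.
Task 4 needs all of task 3 (finishes day 25); task 1 (finishes day 14, plus 3-day gap → day 17); task 5 (finishes day 6). That puts its earliest start at day 25; it finishes at 25 + 9 = day 34.

34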